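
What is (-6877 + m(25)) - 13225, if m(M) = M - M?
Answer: -20102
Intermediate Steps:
m(M) = 0
(-6877 + m(25)) - 13225 = (-6877 + 0) - 13225 = -6877 - 13225 = -20102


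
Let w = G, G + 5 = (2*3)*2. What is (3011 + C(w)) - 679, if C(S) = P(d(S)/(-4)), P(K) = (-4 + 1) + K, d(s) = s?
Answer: 9309/4 ≈ 2327.3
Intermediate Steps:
G = 7 (G = -5 + (2*3)*2 = -5 + 6*2 = -5 + 12 = 7)
w = 7
P(K) = -3 + K
C(S) = -3 - S/4 (C(S) = -3 + S/(-4) = -3 + S*(-¼) = -3 - S/4)
(3011 + C(w)) - 679 = (3011 + (-3 - ¼*7)) - 679 = (3011 + (-3 - 7/4)) - 679 = (3011 - 19/4) - 679 = 12025/4 - 679 = 9309/4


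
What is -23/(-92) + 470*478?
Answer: 898641/4 ≈ 2.2466e+5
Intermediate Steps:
-23/(-92) + 470*478 = -23*(-1/92) + 224660 = ¼ + 224660 = 898641/4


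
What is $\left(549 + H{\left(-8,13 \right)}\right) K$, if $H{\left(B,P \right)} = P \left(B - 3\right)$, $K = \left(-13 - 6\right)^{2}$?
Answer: $146566$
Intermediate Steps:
$K = 361$ ($K = \left(-19\right)^{2} = 361$)
$H{\left(B,P \right)} = P \left(-3 + B\right)$
$\left(549 + H{\left(-8,13 \right)}\right) K = \left(549 + 13 \left(-3 - 8\right)\right) 361 = \left(549 + 13 \left(-11\right)\right) 361 = \left(549 - 143\right) 361 = 406 \cdot 361 = 146566$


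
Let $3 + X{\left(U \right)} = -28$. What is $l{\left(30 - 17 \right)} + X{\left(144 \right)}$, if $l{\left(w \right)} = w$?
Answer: $-18$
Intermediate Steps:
$X{\left(U \right)} = -31$ ($X{\left(U \right)} = -3 - 28 = -31$)
$l{\left(30 - 17 \right)} + X{\left(144 \right)} = \left(30 - 17\right) - 31 = 13 - 31 = -18$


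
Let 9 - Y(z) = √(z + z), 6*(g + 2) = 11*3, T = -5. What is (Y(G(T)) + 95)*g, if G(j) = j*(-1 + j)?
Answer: 364 - 7*√15 ≈ 336.89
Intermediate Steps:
g = 7/2 (g = -2 + (11*3)/6 = -2 + (⅙)*33 = -2 + 11/2 = 7/2 ≈ 3.5000)
Y(z) = 9 - √2*√z (Y(z) = 9 - √(z + z) = 9 - √(2*z) = 9 - √2*√z)
(Y(G(T)) + 95)*g = ((9 - √2*√(-5*(-1 - 5))) + 95)*(7/2) = ((9 - √2*√(-5*(-6))) + 95)*(7/2) = ((9 - √2*√30) + 95)*(7/2) = ((9 - 2*√15) + 95)*(7/2) = (104 - 2*√15)*(7/2) = 364 - 7*√15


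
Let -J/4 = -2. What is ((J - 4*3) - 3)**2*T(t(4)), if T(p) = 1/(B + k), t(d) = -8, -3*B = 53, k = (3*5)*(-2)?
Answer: -147/143 ≈ -1.0280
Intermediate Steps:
J = 8 (J = -4*(-2) = 8)
k = -30 (k = 15*(-2) = -30)
B = -53/3 (B = -1/3*53 = -53/3 ≈ -17.667)
T(p) = -3/143 (T(p) = 1/(-53/3 - 30) = 1/(-143/3) = -3/143)
((J - 4*3) - 3)**2*T(t(4)) = ((8 - 4*3) - 3)**2*(-3/143) = ((8 - 12) - 3)**2*(-3/143) = (-4 - 3)**2*(-3/143) = (-7)**2*(-3/143) = 49*(-3/143) = -147/143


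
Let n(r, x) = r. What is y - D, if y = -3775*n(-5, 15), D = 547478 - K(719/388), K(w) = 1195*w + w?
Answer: -51059510/97 ≈ -5.2639e+5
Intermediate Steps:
K(w) = 1196*w
D = 52890385/97 (D = 547478 - 1196*719/388 = 547478 - 1*214981/97 = 547478 - 214981/97 = 52890385/97 ≈ 5.4526e+5)
y = 18875 (y = -3775*(-5) = 18875)
y - D = 18875 - 1*52890385/97 = 18875 - 52890385/97 = -51059510/97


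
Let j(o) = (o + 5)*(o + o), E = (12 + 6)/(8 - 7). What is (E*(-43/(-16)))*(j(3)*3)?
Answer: 6966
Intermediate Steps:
E = 18 (E = 18/1 = 18*1 = 18)
j(o) = 2*o*(5 + o) (j(o) = (5 + o)*(2*o) = 2*o*(5 + o))
(E*(-43/(-16)))*(j(3)*3) = (18*(-43/(-16)))*((2*3*(5 + 3))*3) = (18*(-43*(-1/16)))*((2*3*8)*3) = (18*(43/16))*(48*3) = (387/8)*144 = 6966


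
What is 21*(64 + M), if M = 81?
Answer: 3045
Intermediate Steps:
21*(64 + M) = 21*(64 + 81) = 21*145 = 3045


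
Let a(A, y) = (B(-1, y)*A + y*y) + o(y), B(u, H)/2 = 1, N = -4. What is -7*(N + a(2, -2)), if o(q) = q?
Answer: -14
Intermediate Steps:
B(u, H) = 2 (B(u, H) = 2*1 = 2)
a(A, y) = y + y² + 2*A (a(A, y) = (2*A + y*y) + y = (2*A + y²) + y = (y² + 2*A) + y = y + y² + 2*A)
-7*(N + a(2, -2)) = -7*(-4 + (-2 + (-2)² + 2*2)) = -7*(-4 + (-2 + 4 + 4)) = -7*(-4 + 6) = -7*2 = -14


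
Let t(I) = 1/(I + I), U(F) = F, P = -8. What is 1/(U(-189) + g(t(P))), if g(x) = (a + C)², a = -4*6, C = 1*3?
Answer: 1/252 ≈ 0.0039683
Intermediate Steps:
C = 3
a = -24
t(I) = 1/(2*I)
g(x) = 441 (g(x) = (-24 + 3)² = (-21)² = 441)
1/(U(-189) + g(t(P))) = 1/(-189 + 441) = 1/252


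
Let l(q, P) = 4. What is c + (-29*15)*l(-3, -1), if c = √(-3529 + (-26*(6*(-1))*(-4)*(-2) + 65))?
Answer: -1740 + 2*I*√554 ≈ -1740.0 + 47.074*I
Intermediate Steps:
c = 2*I*√554 (c = √(-3529 + (-26*(-6*(-4))*(-2) + 65)) = √(-3529 + (-624*(-2) + 65)) = √(-3529 + (-26*(-48) + 65)) = √(-3529 + (1248 + 65)) = √(-3529 + 1313) = √(-2216) = 2*I*√554 ≈ 47.074*I)
c + (-29*15)*l(-3, -1) = 2*I*√554 - 29*15*4 = 2*I*√554 - 435*4 = 2*I*√554 - 1740 = -1740 + 2*I*√554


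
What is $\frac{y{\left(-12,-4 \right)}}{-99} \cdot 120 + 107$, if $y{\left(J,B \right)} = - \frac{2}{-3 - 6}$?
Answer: $\frac{31699}{297} \approx 106.73$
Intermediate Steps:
$y{\left(J,B \right)} = \frac{2}{9}$ ($y{\left(J,B \right)} = - \frac{2}{-3 - 6} = - \frac{2}{-9} = \left(-2\right) \left(- \frac{1}{9}\right) = \frac{2}{9}$)
$\frac{y{\left(-12,-4 \right)}}{-99} \cdot 120 + 107 = \frac{2}{9 \left(-99\right)} 120 + 107 = \frac{2}{9} \left(- \frac{1}{99}\right) 120 + 107 = \left(- \frac{2}{891}\right) 120 + 107 = - \frac{80}{297} + 107 = \frac{31699}{297}$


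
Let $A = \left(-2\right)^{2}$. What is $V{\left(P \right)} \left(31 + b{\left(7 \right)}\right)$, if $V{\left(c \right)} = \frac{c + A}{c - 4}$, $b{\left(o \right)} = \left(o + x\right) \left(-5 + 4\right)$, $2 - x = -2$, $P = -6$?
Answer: $4$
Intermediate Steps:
$A = 4$
$x = 4$ ($x = 2 - -2 = 2 + 2 = 4$)
$b{\left(o \right)} = -4 - o$ ($b{\left(o \right)} = \left(o + 4\right) \left(-5 + 4\right) = \left(4 + o\right) \left(-1\right) = -4 - o$)
$V{\left(c \right)} = \frac{4 + c}{-4 + c}$ ($V{\left(c \right)} = \frac{c + 4}{c - 4} = \frac{4 + c}{-4 + c}$)
$V{\left(P \right)} \left(31 + b{\left(7 \right)}\right) = \frac{4 - 6}{-4 - 6} \left(31 - 11\right) = \frac{1}{-10} \left(-2\right) \left(31 - 11\right) = \left(- \frac{1}{10}\right) \left(-2\right) \left(31 - 11\right) = \frac{1}{5} \cdot 20 = 4$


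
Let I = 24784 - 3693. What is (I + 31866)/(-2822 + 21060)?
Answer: 52957/18238 ≈ 2.9037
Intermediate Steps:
I = 21091
(I + 31866)/(-2822 + 21060) = (21091 + 31866)/(-2822 + 21060) = 52957/18238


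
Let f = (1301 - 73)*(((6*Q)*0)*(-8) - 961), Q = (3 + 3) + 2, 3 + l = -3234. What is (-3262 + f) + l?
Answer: -1186607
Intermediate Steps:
l = -3237 (l = -3 - 3234 = -3237)
Q = 8 (Q = 6 + 2 = 8)
f = -1180108 (f = (1301 - 73)*(((6*8)*0)*(-8) - 961) = 1228*((48*0)*(-8) - 961) = 1228*(0*(-8) - 961) = 1228*(0 - 961) = 1228*(-961) = -1180108)
(-3262 + f) + l = (-3262 - 1180108) - 3237 = -1183370 - 3237 = -1186607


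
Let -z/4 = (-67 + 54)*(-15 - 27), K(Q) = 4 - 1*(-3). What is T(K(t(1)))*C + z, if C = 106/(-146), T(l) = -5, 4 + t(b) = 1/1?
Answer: -159167/73 ≈ -2180.4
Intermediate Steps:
t(b) = -3 (t(b) = -4 + 1/1 = -4 + 1 = -3)
K(Q) = 7 (K(Q) = 4 + 3 = 7)
z = -2184 (z = -4*(-67 + 54)*(-15 - 27) = -(-52)*(-42) = -4*546 = -2184)
C = -53/73 (C = 106*(-1/146) = -53/73 ≈ -0.72603)
T(K(t(1)))*C + z = -5*(-53/73) - 2184 = 265/73 - 2184 = -159167/73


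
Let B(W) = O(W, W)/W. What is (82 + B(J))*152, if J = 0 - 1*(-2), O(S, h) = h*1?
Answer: 12616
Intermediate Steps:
O(S, h) = h
J = 2 (J = 0 + 2 = 2)
B(W) = 1 (B(W) = W/W = 1)
(82 + B(J))*152 = (82 + 1)*152 = 83*152 = 12616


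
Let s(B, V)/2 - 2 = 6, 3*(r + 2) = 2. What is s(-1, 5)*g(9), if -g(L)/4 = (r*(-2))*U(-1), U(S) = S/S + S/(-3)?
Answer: -2048/9 ≈ -227.56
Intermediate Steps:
r = -4/3 (r = -2 + (⅓)*2 = -2 + ⅔ = -4/3 ≈ -1.3333)
U(S) = 1 - S/3 (U(S) = 1 + S*(-⅓) = 1 - S/3)
s(B, V) = 16 (s(B, V) = 4 + 2*6 = 4 + 12 = 16)
g(L) = -128/9 (g(L) = -4*(-4/3*(-2))*(1 - ⅓*(-1)) = -32*(1 + ⅓)/3 = -32*4/(3*3) = -4*32/9 = -128/9)
s(-1, 5)*g(9) = 16*(-128/9) = -2048/9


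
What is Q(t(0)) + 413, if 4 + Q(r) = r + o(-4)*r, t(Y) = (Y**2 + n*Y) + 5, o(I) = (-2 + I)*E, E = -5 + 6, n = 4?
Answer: 384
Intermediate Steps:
E = 1
o(I) = -2 + I (o(I) = (-2 + I)*1 = -2 + I)
t(Y) = 5 + Y**2 + 4*Y (t(Y) = (Y**2 + 4*Y) + 5 = 5 + Y**2 + 4*Y)
Q(r) = -4 - 5*r (Q(r) = -4 + (r + (-2 - 4)*r) = -4 + (r - 6*r) = -4 - 5*r)
Q(t(0)) + 413 = (-4 - 5*(5 + 0**2 + 4*0)) + 413 = (-4 - 5*(5 + 0 + 0)) + 413 = (-4 - 5*5) + 413 = (-4 - 25) + 413 = -29 + 413 = 384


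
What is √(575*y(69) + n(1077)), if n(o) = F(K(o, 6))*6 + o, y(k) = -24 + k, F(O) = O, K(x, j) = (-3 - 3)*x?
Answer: 2*I*√2955 ≈ 108.72*I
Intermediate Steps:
K(x, j) = -6*x
n(o) = -35*o (n(o) = -6*o*6 + o = -36*o + o = -35*o)
√(575*y(69) + n(1077)) = √(575*(-24 + 69) - 35*1077) = √(575*45 - 37695) = √(25875 - 37695) = √(-11820) = 2*I*√2955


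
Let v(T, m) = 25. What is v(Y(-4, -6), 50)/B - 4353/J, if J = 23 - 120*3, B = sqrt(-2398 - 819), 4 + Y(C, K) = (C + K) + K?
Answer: 4353/337 - 25*I*sqrt(3217)/3217 ≈ 12.917 - 0.44077*I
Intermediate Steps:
Y(C, K) = -4 + C + 2*K (Y(C, K) = -4 + ((C + K) + K) = -4 + (C + 2*K) = -4 + C + 2*K)
B = I*sqrt(3217) (B = sqrt(-3217) = I*sqrt(3217) ≈ 56.719*I)
J = -337 (J = 23 - 24*15 = 23 - 360 = -337)
v(Y(-4, -6), 50)/B - 4353/J = 25/((I*sqrt(3217))) - 4353/(-337) = 25*(-I*sqrt(3217)/3217) - 4353*(-1/337) = -25*I*sqrt(3217)/3217 + 4353/337 = 4353/337 - 25*I*sqrt(3217)/3217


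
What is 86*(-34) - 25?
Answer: -2949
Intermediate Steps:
86*(-34) - 25 = -2924 - 25 = -2949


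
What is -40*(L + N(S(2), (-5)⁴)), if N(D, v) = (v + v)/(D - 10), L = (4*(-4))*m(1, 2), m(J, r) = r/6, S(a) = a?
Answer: 19390/3 ≈ 6463.3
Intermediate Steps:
m(J, r) = r/6 (m(J, r) = r*(⅙) = r/6)
L = -16/3 (L = (4*(-4))*((⅙)*2) = -16*⅓ = -16/3 ≈ -5.3333)
N(D, v) = 2*v/(-10 + D) (N(D, v) = (2*v)/(-10 + D) = 2*v/(-10 + D))
-40*(L + N(S(2), (-5)⁴)) = -40*(-16/3 + 2*(-5)⁴/(-10 + 2)) = -40*(-16/3 + 2*625/(-8)) = -40*(-16/3 + 2*625*(-⅛)) = -40*(-16/3 - 625/4) = -40*(-1939/12) = 19390/3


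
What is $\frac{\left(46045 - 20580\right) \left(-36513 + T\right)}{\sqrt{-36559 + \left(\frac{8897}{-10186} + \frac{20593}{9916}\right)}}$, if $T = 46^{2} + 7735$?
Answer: $\frac{1357895660 i \sqrt{23309900016697206143}}{1846248722269} \approx 3.551 \cdot 10^{6} i$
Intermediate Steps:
$T = 9851$ ($T = 2116 + 7735 = 9851$)
$\frac{\left(46045 - 20580\right) \left(-36513 + T\right)}{\sqrt{-36559 + \left(\frac{8897}{-10186} + \frac{20593}{9916}\right)}} = \frac{\left(46045 - 20580\right) \left(-36513 + 9851\right)}{\sqrt{-36559 + \left(\frac{8897}{-10186} + \frac{20593}{9916}\right)}} = \frac{25465 \left(-26662\right)}{\sqrt{-36559 + \left(8897 \left(- \frac{1}{10186}\right) + 20593 \cdot \frac{1}{9916}\right)}} = - \frac{678947830}{\sqrt{-36559 + \left(- \frac{8897}{10186} + \frac{20593}{9916}\right)}} = - \frac{678947830}{\sqrt{-36559 + \frac{60768823}{50502188}}} = - \frac{678947830}{\sqrt{- \frac{1846248722269}{50502188}}} = - \frac{678947830}{\frac{1}{25251094} i \sqrt{23309900016697206143}} = - 678947830 \left(- \frac{2 i \sqrt{23309900016697206143}}{1846248722269}\right) = \frac{1357895660 i \sqrt{23309900016697206143}}{1846248722269}$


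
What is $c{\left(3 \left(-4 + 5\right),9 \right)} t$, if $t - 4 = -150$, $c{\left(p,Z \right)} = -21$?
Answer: $3066$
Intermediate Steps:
$t = -146$ ($t = 4 - 150 = -146$)
$c{\left(3 \left(-4 + 5\right),9 \right)} t = \left(-21\right) \left(-146\right) = 3066$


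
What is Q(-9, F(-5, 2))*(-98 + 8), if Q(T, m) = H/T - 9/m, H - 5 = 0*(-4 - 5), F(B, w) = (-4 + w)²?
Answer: 505/2 ≈ 252.50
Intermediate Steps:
H = 5 (H = 5 + 0*(-4 - 5) = 5 + 0*(-9) = 5 + 0 = 5)
Q(T, m) = -9/m + 5/T (Q(T, m) = 5/T - 9/m = -9/m + 5/T)
Q(-9, F(-5, 2))*(-98 + 8) = (-9/(-4 + 2)² + 5/(-9))*(-98 + 8) = (-9/((-2)²) + 5*(-⅑))*(-90) = (-9/4 - 5/9)*(-90) = -101/36*(-90) = 505/2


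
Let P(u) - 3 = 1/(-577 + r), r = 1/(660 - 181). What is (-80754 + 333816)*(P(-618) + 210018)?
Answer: 7344621404919333/138191 ≈ 5.3148e+10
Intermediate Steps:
r = 1/479 ≈ 0.0020877
P(u) = 828667/276382 (P(u) = 3 + 1/(-577 + 1/479) = 3 + 1/(-276382/479) = 3 - 479/276382 = 828667/276382)
(-80754 + 333816)*(P(-618) + 210018) = (-80754 + 333816)*(828667/276382 + 210018) = 253062*(58046023543/276382) = 7344621404919333/138191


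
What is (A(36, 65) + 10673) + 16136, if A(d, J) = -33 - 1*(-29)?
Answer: 26805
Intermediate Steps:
A(d, J) = -4 (A(d, J) = -33 + 29 = -4)
(A(36, 65) + 10673) + 16136 = (-4 + 10673) + 16136 = 10669 + 16136 = 26805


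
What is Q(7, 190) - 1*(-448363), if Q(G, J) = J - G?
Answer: 448546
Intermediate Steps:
Q(7, 190) - 1*(-448363) = (190 - 1*7) - 1*(-448363) = (190 - 7) + 448363 = 183 + 448363 = 448546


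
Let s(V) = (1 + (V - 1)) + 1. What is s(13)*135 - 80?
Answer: 1810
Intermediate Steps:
s(V) = 1 + V (s(V) = (1 + (-1 + V)) + 1 = V + 1 = 1 + V)
s(13)*135 - 80 = (1 + 13)*135 - 80 = 14*135 - 80 = 1890 - 80 = 1810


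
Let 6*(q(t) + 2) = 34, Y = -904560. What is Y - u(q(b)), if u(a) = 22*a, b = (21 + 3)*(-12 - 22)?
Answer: -2713922/3 ≈ -9.0464e+5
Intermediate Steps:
b = -816 (b = 24*(-34) = -816)
q(t) = 11/3 (q(t) = -2 + (1/6)*34 = -2 + 17/3 = 11/3)
Y - u(q(b)) = -904560 - 22*11/3 = -904560 - 1*242/3 = -904560 - 242/3 = -2713922/3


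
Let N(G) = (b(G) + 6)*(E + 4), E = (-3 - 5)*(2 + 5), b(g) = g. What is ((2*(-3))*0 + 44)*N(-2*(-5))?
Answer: -36608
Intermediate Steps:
E = -56 (E = -8*7 = -56)
N(G) = -312 - 52*G (N(G) = (G + 6)*(-56 + 4) = (6 + G)*(-52) = -312 - 52*G)
((2*(-3))*0 + 44)*N(-2*(-5)) = ((2*(-3))*0 + 44)*(-312 - (-104)*(-5)) = (-6*0 + 44)*(-312 - 52*10) = (0 + 44)*(-312 - 520) = 44*(-832) = -36608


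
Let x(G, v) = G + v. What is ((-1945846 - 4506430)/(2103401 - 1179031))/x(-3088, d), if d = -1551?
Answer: 3226138/2144076215 ≈ 0.0015047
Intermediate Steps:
((-1945846 - 4506430)/(2103401 - 1179031))/x(-3088, d) = ((-1945846 - 4506430)/(2103401 - 1179031))/(-3088 - 1551) = -6452276/924370/(-4639) = -6452276*1/924370*(-1/4639) = -3226138/462185*(-1/4639) = 3226138/2144076215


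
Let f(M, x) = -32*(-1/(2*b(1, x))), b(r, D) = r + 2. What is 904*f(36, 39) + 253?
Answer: 15223/3 ≈ 5074.3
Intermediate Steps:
b(r, D) = 2 + r
f(M, x) = 16/3 (f(M, x) = -32*(-1/(2*(2 + 1))) = -32/(-1*3*2) = -32/((-3*2)) = -32/(-6) = -32*(-1/6) = 16/3)
904*f(36, 39) + 253 = 904*(16/3) + 253 = 14464/3 + 253 = 15223/3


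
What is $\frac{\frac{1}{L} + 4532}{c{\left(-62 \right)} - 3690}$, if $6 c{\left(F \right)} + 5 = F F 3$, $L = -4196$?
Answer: $- \frac{57048813}{22266074} \approx -2.5621$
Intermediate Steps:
$c{\left(F \right)} = - \frac{5}{6} + \frac{F^{2}}{2}$ ($c{\left(F \right)} = - \frac{5}{6} + \frac{F F 3}{6} = - \frac{5}{6} + \frac{F^{2} \cdot 3}{6} = - \frac{5}{6} + \frac{3 F^{2}}{6} = - \frac{5}{6} + \frac{F^{2}}{2}$)
$\frac{\frac{1}{L} + 4532}{c{\left(-62 \right)} - 3690} = \frac{\frac{1}{-4196} + 4532}{\left(- \frac{5}{6} + \frac{\left(-62\right)^{2}}{2}\right) - 3690} = \frac{- \frac{1}{4196} + 4532}{\left(- \frac{5}{6} + \frac{1}{2} \cdot 3844\right) - 3690} = \frac{19016271}{4196 \left(\left(- \frac{5}{6} + 1922\right) - 3690\right)} = \frac{19016271}{4196 \left(\frac{11527}{6} - 3690\right)} = \frac{19016271}{4196 \left(- \frac{10613}{6}\right)} = \frac{19016271}{4196} \left(- \frac{6}{10613}\right) = - \frac{57048813}{22266074}$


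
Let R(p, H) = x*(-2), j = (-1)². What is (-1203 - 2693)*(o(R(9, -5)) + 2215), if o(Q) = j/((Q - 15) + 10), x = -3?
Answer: -8633536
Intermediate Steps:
j = 1
R(p, H) = 6 (R(p, H) = -3*(-2) = 6)
o(Q) = 1/(-5 + Q) (o(Q) = 1/((Q - 15) + 10) = 1/((-15 + Q) + 10) = 1/(-5 + Q))
(-1203 - 2693)*(o(R(9, -5)) + 2215) = (-1203 - 2693)*(1/(-5 + 6) + 2215) = -3896*(1/1 + 2215) = -3896*(1 + 2215) = -3896*2216 = -8633536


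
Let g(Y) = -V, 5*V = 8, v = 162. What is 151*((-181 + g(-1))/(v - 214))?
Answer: 137863/260 ≈ 530.24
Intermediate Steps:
V = 8/5 (V = (⅕)*8 = 8/5 ≈ 1.6000)
g(Y) = -8/5 (g(Y) = -1*8/5 = -8/5)
151*((-181 + g(-1))/(v - 214)) = 151*((-181 - 8/5)/(162 - 214)) = 151*(-913/5/(-52)) = 151*(-913/5*(-1/52)) = 151*(913/260) = 137863/260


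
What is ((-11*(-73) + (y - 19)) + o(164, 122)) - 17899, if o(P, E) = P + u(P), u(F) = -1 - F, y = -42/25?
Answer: -427942/25 ≈ -17118.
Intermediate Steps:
y = -42/25 (y = -42*1/25 = -42/25 ≈ -1.6800)
o(P, E) = -1 (o(P, E) = P + (-1 - P) = -1)
((-11*(-73) + (y - 19)) + o(164, 122)) - 17899 = ((-11*(-73) + (-42/25 - 19)) - 1) - 17899 = ((803 - 517/25) - 1) - 17899 = (19558/25 - 1) - 17899 = 19533/25 - 17899 = -427942/25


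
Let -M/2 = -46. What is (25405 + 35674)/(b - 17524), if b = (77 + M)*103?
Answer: -61079/117 ≈ -522.04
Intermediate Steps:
M = 92 (M = -2*(-46) = 92)
b = 17407 (b = (77 + 92)*103 = 169*103 = 17407)
(25405 + 35674)/(b - 17524) = (25405 + 35674)/(17407 - 17524) = 61079/(-117) = 61079*(-1/117) = -61079/117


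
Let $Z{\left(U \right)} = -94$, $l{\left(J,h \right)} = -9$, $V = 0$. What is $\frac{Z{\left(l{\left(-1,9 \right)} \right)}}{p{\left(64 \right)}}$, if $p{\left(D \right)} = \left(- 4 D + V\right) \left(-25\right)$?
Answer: $- \frac{47}{3200} \approx -0.014687$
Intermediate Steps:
$p{\left(D \right)} = 100 D$ ($p{\left(D \right)} = \left(- 4 D + 0\right) \left(-25\right) = - 4 D \left(-25\right) = 100 D$)
$\frac{Z{\left(l{\left(-1,9 \right)} \right)}}{p{\left(64 \right)}} = - \frac{94}{100 \cdot 64} = - \frac{94}{6400} = \left(-94\right) \frac{1}{6400} = - \frac{47}{3200}$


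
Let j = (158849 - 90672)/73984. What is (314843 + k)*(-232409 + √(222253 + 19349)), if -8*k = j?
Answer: -43308647392566871/591872 + 186346687919*√241602/591872 ≈ -7.3018e+10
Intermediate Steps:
j = 68177/73984 (j = 68177*(1/73984) = 68177/73984 ≈ 0.92151)
k = -68177/591872 (k = -⅛*68177/73984 = -68177/591872 ≈ -0.11519)
(314843 + k)*(-232409 + √(222253 + 19349)) = (314843 - 68177/591872)*(-232409 + √(222253 + 19349)) = 186346687919*(-232409 + √241602)/591872 = -43308647392566871/591872 + 186346687919*√241602/591872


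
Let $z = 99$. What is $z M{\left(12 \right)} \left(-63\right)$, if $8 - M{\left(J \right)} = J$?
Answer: $24948$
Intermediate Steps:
$M{\left(J \right)} = 8 - J$
$z M{\left(12 \right)} \left(-63\right) = 99 \left(8 - 12\right) \left(-63\right) = 99 \left(-4\right) \left(-63\right) = \left(-396\right) \left(-63\right) = 24948$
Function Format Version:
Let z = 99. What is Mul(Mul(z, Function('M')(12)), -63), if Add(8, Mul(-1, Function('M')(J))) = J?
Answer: 24948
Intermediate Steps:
Function('M')(J) = Add(8, Mul(-1, J))
Mul(Mul(z, Function('M')(12)), -63) = Mul(Mul(99, Add(8, Mul(-1, 12))), -63) = Mul(Mul(99, Add(8, -12)), -63) = Mul(Mul(99, -4), -63) = Mul(-396, -63) = 24948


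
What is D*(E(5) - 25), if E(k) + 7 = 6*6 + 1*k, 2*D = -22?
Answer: -99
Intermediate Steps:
D = -11 (D = (½)*(-22) = -11)
E(k) = 29 + k (E(k) = -7 + (6*6 + 1*k) = -7 + (36 + k) = 29 + k)
D*(E(5) - 25) = -11*((29 + 5) - 25) = -11*(34 - 25) = -11*9 = -99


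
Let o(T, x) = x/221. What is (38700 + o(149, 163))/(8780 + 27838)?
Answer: 8552863/8092578 ≈ 1.0569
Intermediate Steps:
o(T, x) = x/221 (o(T, x) = x*(1/221) = x/221)
(38700 + o(149, 163))/(8780 + 27838) = (38700 + (1/221)*163)/(8780 + 27838) = (38700 + 163/221)/36618 = (8552863/221)*(1/36618) = 8552863/8092578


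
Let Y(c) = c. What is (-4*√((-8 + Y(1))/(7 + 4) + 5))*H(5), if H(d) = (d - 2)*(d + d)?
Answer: -480*√33/11 ≈ -250.67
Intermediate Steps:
H(d) = 2*d*(-2 + d) (H(d) = (-2 + d)*(2*d) = 2*d*(-2 + d))
(-4*√((-8 + Y(1))/(7 + 4) + 5))*H(5) = (-4*√((-8 + 1)/(7 + 4) + 5))*(2*5*(-2 + 5)) = (-4*√(-7/11 + 5))*(2*5*3) = -4*√(-7*1/11 + 5)*30 = -4*√(-7/11 + 5)*30 = -16*√33/11*30 = -480*√33/11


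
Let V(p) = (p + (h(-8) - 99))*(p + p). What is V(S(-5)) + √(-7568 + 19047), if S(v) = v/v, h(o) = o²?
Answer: -68 + √11479 ≈ 39.140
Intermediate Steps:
S(v) = 1
V(p) = 2*p*(-35 + p) (V(p) = (p + ((-8)² - 99))*(p + p) = (p + (64 - 99))*(2*p) = (p - 35)*(2*p) = (-35 + p)*(2*p) = 2*p*(-35 + p))
V(S(-5)) + √(-7568 + 19047) = 2*1*(-35 + 1) + √(-7568 + 19047) = 2*1*(-34) + √11479 = -68 + √11479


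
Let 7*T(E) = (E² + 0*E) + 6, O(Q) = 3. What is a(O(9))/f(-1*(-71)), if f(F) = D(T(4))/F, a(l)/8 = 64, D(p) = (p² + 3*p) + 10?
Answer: 445312/359 ≈ 1240.4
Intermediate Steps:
T(E) = 6/7 + E²/7 (T(E) = ((E² + 0*E) + 6)/7 = ((E² + 0) + 6)/7 = (E² + 6)/7 = (6 + E²)/7 = 6/7 + E²/7)
D(p) = 10 + p² + 3*p
a(l) = 512 (a(l) = 8*64 = 512)
f(F) = 1436/(49*F) (f(F) = (10 + (6/7 + (⅐)*4²)² + 3*(6/7 + (⅐)*4²))/F = (10 + (6/7 + (⅐)*16)² + 3*(6/7 + (⅐)*16))/F = (10 + (6/7 + 16/7)² + 3*(6/7 + 16/7))/F = (10 + (22/7)² + 3*(22/7))/F = (10 + 484/49 + 66/7)/F = 1436/(49*F))
a(O(9))/f(-1*(-71)) = 512/((1436/(49*((-1*(-71)))))) = 512/(((1436/49)/71)) = 512/(((1436/49)*(1/71))) = 512/(1436/3479) = 512*(3479/1436) = 445312/359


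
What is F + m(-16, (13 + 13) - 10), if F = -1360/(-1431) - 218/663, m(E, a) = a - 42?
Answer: -8025952/316251 ≈ -25.378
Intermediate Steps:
m(E, a) = -42 + a
F = 196574/316251 (F = -1360*(-1/1431) - 218*1/663 = 1360/1431 - 218/663 = 196574/316251 ≈ 0.62158)
F + m(-16, (13 + 13) - 10) = 196574/316251 + (-42 + ((13 + 13) - 10)) = 196574/316251 + (-42 + (26 - 10)) = 196574/316251 + (-42 + 16) = 196574/316251 - 26 = -8025952/316251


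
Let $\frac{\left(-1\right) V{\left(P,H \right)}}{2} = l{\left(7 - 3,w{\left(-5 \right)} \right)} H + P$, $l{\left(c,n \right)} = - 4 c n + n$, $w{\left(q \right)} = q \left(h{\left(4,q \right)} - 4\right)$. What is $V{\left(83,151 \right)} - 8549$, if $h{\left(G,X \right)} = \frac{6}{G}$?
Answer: $47910$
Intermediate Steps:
$w{\left(q \right)} = - \frac{5 q}{2}$ ($w{\left(q \right)} = q \left(\frac{6}{4} - 4\right) = q \left(6 \cdot \frac{1}{4} - 4\right) = q \left(\frac{3}{2} - 4\right) = q \left(- \frac{5}{2}\right) = - \frac{5 q}{2}$)
$l{\left(c,n \right)} = n - 4 c n$ ($l{\left(c,n \right)} = - 4 c n + n = n - 4 c n$)
$V{\left(P,H \right)} = - 2 P + 375 H$ ($V{\left(P,H \right)} = - 2 \left(\left(- \frac{5}{2}\right) \left(-5\right) \left(1 - 4 \left(7 - 3\right)\right) H + P\right) = - 2 \left(\frac{25 \left(1 - 16\right)}{2} H + P\right) = - 2 \left(\frac{25}{2} \left(-15\right) H + P\right) = - 2 \left(- \frac{375 H}{2} + P\right) = - 2 \left(P - \frac{375 H}{2}\right) = - 2 P + 375 H$)
$V{\left(83,151 \right)} - 8549 = \left(\left(-2\right) 83 + 375 \cdot 151\right) - 8549 = \left(-166 + 56625\right) - 8549 = 56459 - 8549 = 47910$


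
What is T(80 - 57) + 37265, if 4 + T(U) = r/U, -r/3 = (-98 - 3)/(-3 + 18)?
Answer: 4285116/115 ≈ 37262.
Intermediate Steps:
r = 101/5 (r = -3*(-98 - 3)/(-3 + 18) = -(-303)/15 = -3*(-101/15) = 101/5 ≈ 20.200)
T(U) = -4 + 101/(5*U)
T(80 - 57) + 37265 = (-4 + 101/(5*(80 - 57))) + 37265 = (-4 + (101/5)/23) + 37265 = (-4 + (101/5)*(1/23)) + 37265 = (-4 + 101/115) + 37265 = -359/115 + 37265 = 4285116/115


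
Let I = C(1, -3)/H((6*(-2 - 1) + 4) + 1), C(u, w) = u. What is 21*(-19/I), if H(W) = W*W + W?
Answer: -62244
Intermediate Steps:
H(W) = W + W² (H(W) = W² + W = W + W²)
I = 1/156 (I = 1/(((6*(-2 - 1) + 4) + 1)*(1 + ((6*(-2 - 1) + 4) + 1))) = 1/(((6*(-3) + 4) + 1)*(1 + ((6*(-3) + 4) + 1))) = 1/(((-18 + 4) + 1)*(1 + ((-18 + 4) + 1))) = 1/((-14 + 1)*(1 + (-14 + 1))) = 1/(-13*(1 - 13)) = 1/(-13*(-12)) = 1/156 ≈ 0.0064103)
21*(-19/I) = 21*(-19/1/156) = 21*(-19*156) = 21*(-2964) = -62244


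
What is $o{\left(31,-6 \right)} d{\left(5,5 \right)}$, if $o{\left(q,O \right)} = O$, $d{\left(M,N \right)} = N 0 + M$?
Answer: $-30$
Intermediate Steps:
$d{\left(M,N \right)} = M$ ($d{\left(M,N \right)} = 0 + M = M$)
$o{\left(31,-6 \right)} d{\left(5,5 \right)} = \left(-6\right) 5 = -30$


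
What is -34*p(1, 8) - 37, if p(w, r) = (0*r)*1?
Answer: -37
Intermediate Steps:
p(w, r) = 0 (p(w, r) = 0*1 = 0)
-34*p(1, 8) - 37 = -34*0 - 37 = 0 - 37 = -37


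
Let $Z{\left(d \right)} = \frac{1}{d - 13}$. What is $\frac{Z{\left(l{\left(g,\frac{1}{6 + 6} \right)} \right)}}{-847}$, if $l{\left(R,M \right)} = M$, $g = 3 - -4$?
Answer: $\frac{12}{131285} \approx 9.1404 \cdot 10^{-5}$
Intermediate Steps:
$g = 7$ ($g = 3 + 4 = 7$)
$Z{\left(d \right)} = \frac{1}{-13 + d}$
$\frac{Z{\left(l{\left(g,\frac{1}{6 + 6} \right)} \right)}}{-847} = \frac{1}{\left(-13 + \frac{1}{6 + 6}\right) \left(-847\right)} = \frac{1}{-13 + \frac{1}{12}} \left(- \frac{1}{847}\right) = \frac{1}{- \frac{155}{12}} \left(- \frac{1}{847}\right) = \left(- \frac{12}{155}\right) \left(- \frac{1}{847}\right) = \frac{12}{131285}$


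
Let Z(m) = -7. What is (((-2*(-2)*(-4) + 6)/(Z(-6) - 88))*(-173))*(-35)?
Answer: 12110/19 ≈ 637.37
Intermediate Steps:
(((-2*(-2)*(-4) + 6)/(Z(-6) - 88))*(-173))*(-35) = (((-2*(-2)*(-4) + 6)/(-7 - 88))*(-173))*(-35) = (((4*(-4) + 6)/(-95))*(-173))*(-35) = (((-16 + 6)*(-1/95))*(-173))*(-35) = (-10*(-1/95)*(-173))*(-35) = ((2/19)*(-173))*(-35) = -346/19*(-35) = 12110/19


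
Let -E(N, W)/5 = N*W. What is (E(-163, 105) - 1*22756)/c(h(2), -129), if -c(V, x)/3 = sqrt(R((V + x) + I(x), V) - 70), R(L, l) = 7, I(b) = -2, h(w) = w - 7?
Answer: 62819*I*sqrt(7)/63 ≈ 2638.1*I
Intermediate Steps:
h(w) = -7 + w
E(N, W) = -5*N*W
c(V, x) = -9*I*sqrt(7) (c(V, x) = -3*sqrt(7 - 70) = -9*I*sqrt(7))
(E(-163, 105) - 1*22756)/c(h(2), -129) = (-5*(-163)*105 - 1*22756)/((-9*I*sqrt(7))) = (85575 - 22756)*(I*sqrt(7)/63) = 62819*(I*sqrt(7)/63) = 62819*I*sqrt(7)/63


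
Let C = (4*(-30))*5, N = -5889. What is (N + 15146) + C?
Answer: 8657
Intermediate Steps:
C = -600 (C = -120*5 = -600)
(N + 15146) + C = (-5889 + 15146) - 600 = 9257 - 600 = 8657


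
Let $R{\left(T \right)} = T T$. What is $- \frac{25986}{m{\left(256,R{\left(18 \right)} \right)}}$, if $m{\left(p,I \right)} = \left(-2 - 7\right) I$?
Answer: $\frac{4331}{486} \approx 8.9115$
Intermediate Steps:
$R{\left(T \right)} = T^{2}$
$m{\left(p,I \right)} = - 9 I$
$- \frac{25986}{m{\left(256,R{\left(18 \right)} \right)}} = - \frac{25986}{\left(-9\right) 18^{2}} = - \frac{25986}{\left(-9\right) 324} = - \frac{25986}{-2916} = \left(-25986\right) \left(- \frac{1}{2916}\right) = \frac{4331}{486}$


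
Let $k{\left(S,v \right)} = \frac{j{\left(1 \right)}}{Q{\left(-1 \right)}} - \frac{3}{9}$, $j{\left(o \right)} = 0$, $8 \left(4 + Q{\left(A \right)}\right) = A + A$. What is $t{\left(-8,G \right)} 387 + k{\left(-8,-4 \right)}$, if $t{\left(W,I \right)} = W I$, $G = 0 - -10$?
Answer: $- \frac{92881}{3} \approx -30960.0$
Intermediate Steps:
$Q{\left(A \right)} = -4 + \frac{A}{4}$ ($Q{\left(A \right)} = -4 + \frac{A + A}{8} = -4 + \frac{2 A}{8} = -4 + \frac{A}{4}$)
$G = 10$ ($G = 0 + 10 = 10$)
$t{\left(W,I \right)} = I W$
$k{\left(S,v \right)} = - \frac{1}{3}$ ($k{\left(S,v \right)} = \frac{0}{-4 + \frac{1}{4} \left(-1\right)} - \frac{3}{9} = \frac{0}{-4 - \frac{1}{4}} - \frac{1}{3} = \frac{0}{- \frac{17}{4}} - \frac{1}{3} = 0 \left(- \frac{4}{17}\right) - \frac{1}{3} = 0 - \frac{1}{3} = - \frac{1}{3}$)
$t{\left(-8,G \right)} 387 + k{\left(-8,-4 \right)} = 10 \left(-8\right) 387 - \frac{1}{3} = \left(-80\right) 387 - \frac{1}{3} = -30960 - \frac{1}{3} = - \frac{92881}{3}$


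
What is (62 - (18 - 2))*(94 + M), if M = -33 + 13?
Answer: 3404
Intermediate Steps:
M = -20
(62 - (18 - 2))*(94 + M) = (62 - (18 - 2))*(94 - 20) = (62 - 1*16)*74 = (62 - 16)*74 = 46*74 = 3404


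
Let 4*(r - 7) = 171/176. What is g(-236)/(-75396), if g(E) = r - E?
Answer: -57081/17692928 ≈ -0.0032262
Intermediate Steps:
r = 5099/704 (r = 7 + (171/176)/4 = 7 + (171*(1/176))/4 = 7 + (1/4)*(171/176) = 7 + 171/704 = 5099/704 ≈ 7.2429)
g(E) = 5099/704 - E
g(-236)/(-75396) = (5099/704 - 1*(-236))/(-75396) = (5099/704 + 236)*(-1/75396) = (171243/704)*(-1/75396) = -57081/17692928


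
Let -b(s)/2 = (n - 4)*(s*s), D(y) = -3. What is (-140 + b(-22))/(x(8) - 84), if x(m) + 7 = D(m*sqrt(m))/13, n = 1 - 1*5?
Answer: -49426/593 ≈ -83.349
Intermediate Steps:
n = -4 (n = 1 - 5 = -4)
x(m) = -94/13 (x(m) = -7 - 3/13 = -94/13)
b(s) = 16*s**2 (b(s) = -2*(-4 - 4)*s*s = -(-16)*s**2 = 16*s**2)
(-140 + b(-22))/(x(8) - 84) = (-140 + 16*(-22)**2)/(-94/13 - 84) = (-140 + 16*484)/(-1186/13) = (-140 + 7744)*(-13/1186) = 7604*(-13/1186) = -49426/593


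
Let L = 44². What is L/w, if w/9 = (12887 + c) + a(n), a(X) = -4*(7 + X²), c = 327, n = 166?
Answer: -968/436671 ≈ -0.0022168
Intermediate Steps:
a(X) = -28 - 4*X²
w = -873342 (w = 9*((12887 + 327) + (-28 - 4*166²)) = 9*(13214 + (-28 - 4*27556)) = 9*(13214 + (-28 - 110224)) = 9*(13214 - 110252) = 9*(-97038) = -873342)
L = 1936
L/w = 1936/(-873342) = 1936*(-1/873342) = -968/436671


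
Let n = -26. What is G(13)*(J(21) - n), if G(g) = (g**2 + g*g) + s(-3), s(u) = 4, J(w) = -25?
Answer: 342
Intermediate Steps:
G(g) = 4 + 2*g**2 (G(g) = (g**2 + g*g) + 4 = (g**2 + g**2) + 4 = 2*g**2 + 4 = 4 + 2*g**2)
G(13)*(J(21) - n) = (4 + 2*13**2)*(-25 - 1*(-26)) = (4 + 2*169)*(-25 + 26) = (4 + 338)*1 = 342*1 = 342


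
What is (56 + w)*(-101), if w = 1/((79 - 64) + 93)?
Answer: -610949/108 ≈ -5656.9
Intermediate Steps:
w = 1/108 (w = 1/(15 + 93) = 1/108 ≈ 0.0092593)
(56 + w)*(-101) = (56 + 1/108)*(-101) = (6049/108)*(-101) = -610949/108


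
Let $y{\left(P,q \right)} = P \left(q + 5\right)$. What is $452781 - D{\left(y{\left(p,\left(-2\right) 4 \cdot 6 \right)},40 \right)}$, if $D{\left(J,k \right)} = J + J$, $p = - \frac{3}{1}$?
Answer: $452523$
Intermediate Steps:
$p = -3$ ($p = \left(-3\right) 1 = -3$)
$y{\left(P,q \right)} = P \left(5 + q\right)$
$D{\left(J,k \right)} = 2 J$
$452781 - D{\left(y{\left(p,\left(-2\right) 4 \cdot 6 \right)},40 \right)} = 452781 - 2 \left(- 3 \left(5 + \left(-2\right) 4 \cdot 6\right)\right) = 452781 - 2 \left(- 3 \left(5 - 48\right)\right) = 452781 - 2 \left(\left(-3\right) \left(-43\right)\right) = 452781 - 2 \cdot 129 = 452781 - 258 = 452523$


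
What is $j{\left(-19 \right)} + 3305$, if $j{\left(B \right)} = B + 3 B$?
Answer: $3229$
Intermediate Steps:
$j{\left(B \right)} = 4 B$
$j{\left(-19 \right)} + 3305 = 4 \left(-19\right) + 3305 = -76 + 3305 = 3229$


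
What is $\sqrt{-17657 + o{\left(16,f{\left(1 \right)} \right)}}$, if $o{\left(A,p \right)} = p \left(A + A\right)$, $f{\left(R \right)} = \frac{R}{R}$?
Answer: $5 i \sqrt{705} \approx 132.76 i$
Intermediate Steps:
$f{\left(R \right)} = 1$
$o{\left(A,p \right)} = 2 A p$ ($o{\left(A,p \right)} = p 2 A = 2 A p$)
$\sqrt{-17657 + o{\left(16,f{\left(1 \right)} \right)}} = \sqrt{-17657 + 2 \cdot 16 \cdot 1} = \sqrt{-17657 + 32} = \sqrt{-17625} = 5 i \sqrt{705}$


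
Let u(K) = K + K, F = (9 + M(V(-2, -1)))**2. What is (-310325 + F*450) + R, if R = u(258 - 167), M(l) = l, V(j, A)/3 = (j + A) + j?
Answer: -293943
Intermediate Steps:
V(j, A) = 3*A + 6*j (V(j, A) = 3*((j + A) + j) = 3*((A + j) + j) = 3*(A + 2*j) = 3*A + 6*j)
F = 36 (F = (9 + (3*(-1) + 6*(-2)))**2 = (9 + (-3 - 12))**2 = (9 - 15)**2 = (-6)**2 = 36)
u(K) = 2*K
R = 182 (R = 2*(258 - 167) = 2*91 = 182)
(-310325 + F*450) + R = (-310325 + 36*450) + 182 = (-310325 + 16200) + 182 = -294125 + 182 = -293943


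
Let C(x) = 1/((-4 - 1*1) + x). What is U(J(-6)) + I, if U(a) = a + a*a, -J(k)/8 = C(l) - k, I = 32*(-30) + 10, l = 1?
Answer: 1120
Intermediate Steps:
C(x) = 1/(-5 + x) (C(x) = 1/((-4 - 1) + x) = 1/(-5 + x))
I = -950 (I = -960 + 10 = -950)
J(k) = 2 + 8*k (J(k) = -8*(1/(-5 + 1) - k) = -8*(1/(-4) - k) = -8*(-1/4 - k) = 2 + 8*k)
U(a) = a + a**2
U(J(-6)) + I = (2 + 8*(-6))*(1 + (2 + 8*(-6))) - 950 = (2 - 48)*(1 + (2 - 48)) - 950 = -46*(1 - 46) - 950 = -46*(-45) - 950 = 2070 - 950 = 1120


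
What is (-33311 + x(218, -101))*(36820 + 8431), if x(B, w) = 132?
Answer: -1501382929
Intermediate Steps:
(-33311 + x(218, -101))*(36820 + 8431) = (-33311 + 132)*(36820 + 8431) = -33179*45251 = -1501382929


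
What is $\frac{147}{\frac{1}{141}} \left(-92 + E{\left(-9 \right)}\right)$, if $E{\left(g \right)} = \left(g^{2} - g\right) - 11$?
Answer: $-269451$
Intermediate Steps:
$E{\left(g \right)} = -11 + g^{2} - g$
$\frac{147}{\frac{1}{141}} \left(-92 + E{\left(-9 \right)}\right) = \frac{147}{\frac{1}{141}} \left(-92 - \left(2 - 81\right)\right) = 147 \frac{1}{\frac{1}{141}} \left(-92 + \left(-11 + 81 + 9\right)\right) = 147 \cdot 141 \left(-92 + 79\right) = 20727 \left(-13\right) = -269451$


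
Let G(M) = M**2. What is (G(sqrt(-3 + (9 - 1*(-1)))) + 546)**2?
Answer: 305809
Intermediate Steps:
(G(sqrt(-3 + (9 - 1*(-1)))) + 546)**2 = ((sqrt(-3 + (9 - 1*(-1))))**2 + 546)**2 = ((sqrt(-3 + (9 + 1)))**2 + 546)**2 = ((sqrt(-3 + 10))**2 + 546)**2 = ((sqrt(7))**2 + 546)**2 = (7 + 546)**2 = 553**2 = 305809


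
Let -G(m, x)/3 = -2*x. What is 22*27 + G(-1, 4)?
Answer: 618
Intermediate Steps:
G(m, x) = 6*x (G(m, x) = -(-6)*x = 6*x)
22*27 + G(-1, 4) = 22*27 + 6*4 = 594 + 24 = 618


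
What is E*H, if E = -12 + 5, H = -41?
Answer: 287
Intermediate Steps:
E = -7
E*H = -7*(-41) = 287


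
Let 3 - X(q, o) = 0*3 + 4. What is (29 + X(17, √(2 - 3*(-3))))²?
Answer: 784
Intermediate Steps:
X(q, o) = -1 (X(q, o) = 3 - (0*3 + 4) = 3 - (0 + 4) = 3 - 1*4 = 3 - 4 = -1)
(29 + X(17, √(2 - 3*(-3))))² = (29 - 1)² = 28² = 784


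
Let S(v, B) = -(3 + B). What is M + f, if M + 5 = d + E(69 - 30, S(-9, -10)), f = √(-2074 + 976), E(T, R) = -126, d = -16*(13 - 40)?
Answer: 301 + 3*I*√122 ≈ 301.0 + 33.136*I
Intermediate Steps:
d = 432 (d = -16*(-27) = 432)
S(v, B) = -3 - B
f = 3*I*√122 (f = √(-1098) = 3*I*√122 ≈ 33.136*I)
M = 301 (M = -5 + (432 - 126) = -5 + 306 = 301)
M + f = 301 + 3*I*√122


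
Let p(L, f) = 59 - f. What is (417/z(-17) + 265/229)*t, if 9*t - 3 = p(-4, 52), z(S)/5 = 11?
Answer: 220136/22671 ≈ 9.7100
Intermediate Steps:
z(S) = 55 (z(S) = 5*11 = 55)
t = 10/9 (t = ⅓ + (59 - 1*52)/9 = ⅓ + (59 - 52)/9 = ⅓ + (⅑)*7 = ⅓ + 7/9 = 10/9 ≈ 1.1111)
(417/z(-17) + 265/229)*t = (417/55 + 265/229)*(10/9) = (110068/12595)*(10/9) = 220136/22671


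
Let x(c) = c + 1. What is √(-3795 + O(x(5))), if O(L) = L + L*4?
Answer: I*√3765 ≈ 61.36*I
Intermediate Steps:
x(c) = 1 + c
O(L) = 5*L (O(L) = L + 4*L = 5*L)
√(-3795 + O(x(5))) = √(-3795 + 5*(1 + 5)) = √(-3795 + 5*6) = √(-3795 + 30) = √(-3765) = I*√3765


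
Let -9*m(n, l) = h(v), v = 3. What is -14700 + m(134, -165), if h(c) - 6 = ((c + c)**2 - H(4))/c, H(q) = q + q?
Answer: -396946/27 ≈ -14702.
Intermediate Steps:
H(q) = 2*q
h(c) = 6 + (-8 + 4*c**2)/c (h(c) = 6 + ((c + c)**2 - 2*4)/c = 6 + ((2*c)**2 - 1*8)/c = 6 + (4*c**2 - 8)/c = 6 + (-8 + 4*c**2)/c)
m(n, l) = -46/27 (m(n, l) = -(6 - 8/3 + 4*3)/9 = -(6 - 8*1/3 + 12)/9 = -(6 - 8/3 + 12)/9 = -1/9*46/3 = -46/27)
-14700 + m(134, -165) = -14700 - 46/27 = -396946/27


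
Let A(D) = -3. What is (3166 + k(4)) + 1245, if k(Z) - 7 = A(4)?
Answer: 4415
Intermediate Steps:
k(Z) = 4 (k(Z) = 7 - 3 = 4)
(3166 + k(4)) + 1245 = (3166 + 4) + 1245 = 3170 + 1245 = 4415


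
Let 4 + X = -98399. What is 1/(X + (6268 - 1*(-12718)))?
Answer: -1/79417 ≈ -1.2592e-5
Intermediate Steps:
X = -98403 (X = -4 - 98399 = -98403)
1/(X + (6268 - 1*(-12718))) = 1/(-98403 + (6268 - 1*(-12718))) = 1/(-98403 + (6268 + 12718)) = 1/(-98403 + 18986) = 1/(-79417) = -1/79417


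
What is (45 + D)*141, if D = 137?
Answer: 25662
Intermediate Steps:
(45 + D)*141 = (45 + 137)*141 = 182*141 = 25662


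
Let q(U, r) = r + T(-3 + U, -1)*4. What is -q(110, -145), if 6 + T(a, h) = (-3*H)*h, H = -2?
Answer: 193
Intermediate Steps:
T(a, h) = -6 + 6*h (T(a, h) = -6 + (-3*(-2))*h = -6 + 6*h)
q(U, r) = -48 + r (q(U, r) = r + (-6 + 6*(-1))*4 = r + (-6 - 6)*4 = r - 12*4 = r - 48 = -48 + r)
-q(110, -145) = -(-48 - 145) = -1*(-193) = 193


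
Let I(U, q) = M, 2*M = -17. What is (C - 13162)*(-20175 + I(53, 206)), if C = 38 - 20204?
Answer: 672675688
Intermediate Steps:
M = -17/2 (M = (½)*(-17) = -17/2 ≈ -8.5000)
I(U, q) = -17/2
C = -20166
(C - 13162)*(-20175 + I(53, 206)) = (-20166 - 13162)*(-20175 - 17/2) = -33328*(-40367/2) = 672675688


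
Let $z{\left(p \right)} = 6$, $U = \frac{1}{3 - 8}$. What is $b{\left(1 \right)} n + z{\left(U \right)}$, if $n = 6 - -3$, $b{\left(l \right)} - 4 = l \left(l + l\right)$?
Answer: $60$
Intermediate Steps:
$b{\left(l \right)} = 4 + 2 l^{2}$ ($b{\left(l \right)} = 4 + l \left(l + l\right) = 4 + l 2 l = 4 + 2 l^{2}$)
$U = - \frac{1}{5}$ ($U = \frac{1}{-5} = - \frac{1}{5} \approx -0.2$)
$n = 9$ ($n = 6 + 3 = 9$)
$b{\left(1 \right)} n + z{\left(U \right)} = \left(4 + 2 \cdot 1^{2}\right) 9 + 6 = \left(4 + 2 \cdot 1\right) 9 + 6 = \left(4 + 2\right) 9 + 6 = 6 \cdot 9 + 6 = 54 + 6 = 60$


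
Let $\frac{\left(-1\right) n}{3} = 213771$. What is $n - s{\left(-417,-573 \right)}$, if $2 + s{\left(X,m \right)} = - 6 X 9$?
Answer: $-663829$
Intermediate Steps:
$n = -641313$ ($n = \left(-3\right) 213771 = -641313$)
$s{\left(X,m \right)} = -2 - 54 X$ ($s{\left(X,m \right)} = -2 + - 6 X 9 = -2 - 54 X$)
$n - s{\left(-417,-573 \right)} = -641313 - \left(-2 - -22518\right) = -641313 - \left(-2 + 22518\right) = -641313 - 22516 = -663829$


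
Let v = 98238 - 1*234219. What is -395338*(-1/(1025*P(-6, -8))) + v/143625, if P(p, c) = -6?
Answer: -384111356/5888625 ≈ -65.229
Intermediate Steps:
v = -135981 (v = 98238 - 234219 = -135981)
-395338*(-1/(1025*P(-6, -8))) + v/143625 = -395338/((-1025*(-6))) - 135981/143625 = -395338/6150 - 135981*1/143625 = -395338*1/6150 - 45327/47875 = -197669/3075 - 45327/47875 = -384111356/5888625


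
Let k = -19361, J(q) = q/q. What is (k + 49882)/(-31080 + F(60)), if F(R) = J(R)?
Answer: -30521/31079 ≈ -0.98205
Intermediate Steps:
J(q) = 1
F(R) = 1
(k + 49882)/(-31080 + F(60)) = (-19361 + 49882)/(-31080 + 1) = 30521/(-31079) = 30521*(-1/31079) = -30521/31079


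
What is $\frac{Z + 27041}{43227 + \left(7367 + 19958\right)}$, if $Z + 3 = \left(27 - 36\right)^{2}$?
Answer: $\frac{27119}{70552} \approx 0.38438$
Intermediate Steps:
$Z = 78$ ($Z = -3 + \left(27 - 36\right)^{2} = -3 + \left(-9\right)^{2} = -3 + 81 = 78$)
$\frac{Z + 27041}{43227 + \left(7367 + 19958\right)} = \frac{78 + 27041}{43227 + \left(7367 + 19958\right)} = \frac{27119}{43227 + 27325} = \frac{27119}{70552}$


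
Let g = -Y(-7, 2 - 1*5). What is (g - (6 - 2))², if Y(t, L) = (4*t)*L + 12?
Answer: 10000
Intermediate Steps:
Y(t, L) = 12 + 4*L*t (Y(t, L) = 4*L*t + 12 = 12 + 4*L*t)
g = -96 (g = -(12 + 4*(2 - 1*5)*(-7)) = -(12 + 4*(2 - 5)*(-7)) = -(12 + 4*(-3)*(-7)) = -(12 + 84) = -1*96 = -96)
(g - (6 - 2))² = (-96 - (6 - 2))² = (-96 - 1*4)² = (-96 - 4)² = (-100)² = 10000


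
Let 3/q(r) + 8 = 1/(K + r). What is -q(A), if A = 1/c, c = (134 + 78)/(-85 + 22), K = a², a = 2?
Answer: 2355/6068 ≈ 0.38810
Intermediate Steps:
K = 4 (K = 2² = 4)
c = -212/63 (c = 212/(-63) = 212*(-1/63) = -212/63 ≈ -3.3651)
A = -63/212 (A = 1/(-212/63) = -63/212 ≈ -0.29717)
q(r) = 3/(-8 + 1/(4 + r))
-q(A) = -3*(-4 - 1*(-63/212))/(31 + 8*(-63/212)) = -3*(-4 + 63/212)/(31 - 126/53) = -3*(-785)/(1517/53*212) = -3*53*(-785)/(1517*212) = -1*(-2355/6068) = 2355/6068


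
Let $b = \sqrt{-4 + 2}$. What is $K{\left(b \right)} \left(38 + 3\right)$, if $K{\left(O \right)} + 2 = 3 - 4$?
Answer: $-123$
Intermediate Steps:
$b = i \sqrt{2}$ ($b = \sqrt{-2} = i \sqrt{2} \approx 1.4142 i$)
$K{\left(O \right)} = -3$ ($K{\left(O \right)} = -2 + \left(3 - 4\right) = -2 - 1 = -3$)
$K{\left(b \right)} \left(38 + 3\right) = - 3 \left(38 + 3\right) = \left(-3\right) 41 = -123$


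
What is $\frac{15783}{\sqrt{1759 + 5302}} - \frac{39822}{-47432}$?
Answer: $\frac{19911}{23716} + \frac{15783 \sqrt{7061}}{7061} \approx 188.67$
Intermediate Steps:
$\frac{15783}{\sqrt{1759 + 5302}} - \frac{39822}{-47432} = \frac{15783}{\sqrt{7061}} - - \frac{19911}{23716} = 15783 \frac{\sqrt{7061}}{7061} + \frac{19911}{23716} = \frac{15783 \sqrt{7061}}{7061} + \frac{19911}{23716} = \frac{19911}{23716} + \frac{15783 \sqrt{7061}}{7061}$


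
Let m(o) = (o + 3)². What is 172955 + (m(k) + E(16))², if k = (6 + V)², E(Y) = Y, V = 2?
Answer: 20467980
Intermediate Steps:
k = 64 (k = (6 + 2)² = 8² = 64)
m(o) = (3 + o)²
172955 + (m(k) + E(16))² = 172955 + ((3 + 64)² + 16)² = 172955 + (67² + 16)² = 172955 + (4489 + 16)² = 172955 + 4505² = 172955 + 20295025 = 20467980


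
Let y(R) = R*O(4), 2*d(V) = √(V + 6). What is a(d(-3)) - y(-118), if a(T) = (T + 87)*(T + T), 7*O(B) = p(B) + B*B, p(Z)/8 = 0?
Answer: 3797/14 + 87*√3 ≈ 421.90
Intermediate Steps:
p(Z) = 0 (p(Z) = 8*0 = 0)
d(V) = √(6 + V)/2 (d(V) = √(V + 6)/2 = √(6 + V)/2)
O(B) = B²/7 (O(B) = (0 + B*B)/7 = (0 + B²)/7 = B²/7)
a(T) = 2*T*(87 + T) (a(T) = (87 + T)*(2*T) = 2*T*(87 + T))
y(R) = 16*R/7 (y(R) = R*((⅐)*4²) = R*((⅐)*16) = R*(16/7) = 16*R/7)
a(d(-3)) - y(-118) = 2*(√(6 - 3)/2)*(87 + √(6 - 3)/2) - 16*(-118)/7 = 2*(√3/2)*(87 + √3/2) - 1*(-1888/7) = √3*(87 + √3/2) + 1888/7 = 1888/7 + √3*(87 + √3/2)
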